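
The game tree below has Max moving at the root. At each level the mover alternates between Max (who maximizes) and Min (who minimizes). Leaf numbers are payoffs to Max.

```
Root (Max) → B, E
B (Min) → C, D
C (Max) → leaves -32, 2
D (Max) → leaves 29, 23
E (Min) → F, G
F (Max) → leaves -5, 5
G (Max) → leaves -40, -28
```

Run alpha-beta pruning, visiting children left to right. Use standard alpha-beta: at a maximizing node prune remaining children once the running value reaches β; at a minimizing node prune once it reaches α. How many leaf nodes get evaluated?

C [α=-∞,β=+∞]: v=2
D [α=-∞,β=2]: v=29 after child 1 ≥ β → β-cutoff, skip 1
B [α=-∞,β=+∞]: v=2
F [α=2,β=+∞]: v=5
G [α=2,β=5]: v=-28
E [α=2,β=+∞]: v=-28
Root [α=-∞,β=+∞]: v=2
Leaves evaluated: 7 of 8.

7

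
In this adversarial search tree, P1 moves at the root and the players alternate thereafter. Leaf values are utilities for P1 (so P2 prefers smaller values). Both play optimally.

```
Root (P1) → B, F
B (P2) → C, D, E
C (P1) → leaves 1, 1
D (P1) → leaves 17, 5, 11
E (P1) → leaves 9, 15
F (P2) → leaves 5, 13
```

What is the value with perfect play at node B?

C: max(1, 1) = 1
D: max(17, 5, 11) = 17
E: max(9, 15) = 15
B: min(1, 17, 15) = 1

1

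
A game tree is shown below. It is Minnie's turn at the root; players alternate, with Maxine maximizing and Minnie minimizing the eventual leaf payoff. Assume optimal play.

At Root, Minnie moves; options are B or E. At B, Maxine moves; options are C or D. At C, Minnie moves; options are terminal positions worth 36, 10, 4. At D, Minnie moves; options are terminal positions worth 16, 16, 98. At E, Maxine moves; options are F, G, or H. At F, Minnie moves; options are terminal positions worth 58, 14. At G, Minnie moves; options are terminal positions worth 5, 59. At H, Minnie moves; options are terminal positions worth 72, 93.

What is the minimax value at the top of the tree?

16

C (Minnie): min(36, 10, 4) = 4
D (Minnie): min(16, 16, 98) = 16
B (Maxine): max(4, 16) = 16
F (Minnie): min(58, 14) = 14
G (Minnie): min(5, 59) = 5
H (Minnie): min(72, 93) = 72
E (Maxine): max(14, 5, 72) = 72
Root (Minnie): min(16, 72) = 16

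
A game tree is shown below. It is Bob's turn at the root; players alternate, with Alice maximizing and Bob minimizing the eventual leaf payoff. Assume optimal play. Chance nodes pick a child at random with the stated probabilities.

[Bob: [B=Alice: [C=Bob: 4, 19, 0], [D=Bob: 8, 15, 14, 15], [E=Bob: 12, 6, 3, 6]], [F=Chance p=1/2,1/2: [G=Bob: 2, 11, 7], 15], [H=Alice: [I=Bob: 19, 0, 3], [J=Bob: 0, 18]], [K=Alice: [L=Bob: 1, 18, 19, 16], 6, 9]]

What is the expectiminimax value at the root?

C (Bob): min(4, 19, 0) = 0
D (Bob): min(8, 15, 14, 15) = 8
E (Bob): min(12, 6, 3, 6) = 3
B (Alice): max(0, 8, 3) = 8
G (Bob): min(2, 11, 7) = 2
F (Chance): 1/2·2 + 1/2·15 = 8.5
I (Bob): min(19, 0, 3) = 0
J (Bob): min(0, 18) = 0
H (Alice): max(0, 0) = 0
L (Bob): min(1, 18, 19, 16) = 1
K (Alice): max(1, 6, 9) = 9
Root (Bob): min(8, 8.5, 0, 9) = 0

0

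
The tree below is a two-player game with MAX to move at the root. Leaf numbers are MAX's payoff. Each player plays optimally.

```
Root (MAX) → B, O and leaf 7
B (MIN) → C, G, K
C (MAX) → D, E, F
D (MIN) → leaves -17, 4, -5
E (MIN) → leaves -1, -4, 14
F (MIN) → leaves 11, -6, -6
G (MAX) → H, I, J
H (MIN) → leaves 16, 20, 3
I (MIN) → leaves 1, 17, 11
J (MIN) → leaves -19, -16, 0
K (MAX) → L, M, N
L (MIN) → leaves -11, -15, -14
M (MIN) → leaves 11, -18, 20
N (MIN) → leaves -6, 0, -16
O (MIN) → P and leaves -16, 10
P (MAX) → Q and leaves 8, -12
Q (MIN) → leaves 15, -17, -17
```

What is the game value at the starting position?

7

D (MIN): min(-17, 4, -5) = -17
E (MIN): min(-1, -4, 14) = -4
F (MIN): min(11, -6, -6) = -6
C (MAX): max(-17, -4, -6) = -4
H (MIN): min(16, 20, 3) = 3
I (MIN): min(1, 17, 11) = 1
J (MIN): min(-19, -16, 0) = -19
G (MAX): max(3, 1, -19) = 3
L (MIN): min(-11, -15, -14) = -15
M (MIN): min(11, -18, 20) = -18
N (MIN): min(-6, 0, -16) = -16
K (MAX): max(-15, -18, -16) = -15
B (MIN): min(-4, 3, -15) = -15
Q (MIN): min(15, -17, -17) = -17
P (MAX): max(-17, 8, -12) = 8
O (MIN): min(8, -16, 10) = -16
Root (MAX): max(-15, -16, 7) = 7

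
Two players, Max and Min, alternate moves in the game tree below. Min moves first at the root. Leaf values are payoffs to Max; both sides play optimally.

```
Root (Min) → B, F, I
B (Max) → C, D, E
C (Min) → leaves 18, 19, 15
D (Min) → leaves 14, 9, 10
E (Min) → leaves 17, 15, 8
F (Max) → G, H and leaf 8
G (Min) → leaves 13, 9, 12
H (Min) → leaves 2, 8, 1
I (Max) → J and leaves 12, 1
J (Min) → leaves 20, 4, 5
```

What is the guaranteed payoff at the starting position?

9

C (Min): min(18, 19, 15) = 15
D (Min): min(14, 9, 10) = 9
E (Min): min(17, 15, 8) = 8
B (Max): max(15, 9, 8) = 15
G (Min): min(13, 9, 12) = 9
H (Min): min(2, 8, 1) = 1
F (Max): max(9, 1, 8) = 9
J (Min): min(20, 4, 5) = 4
I (Max): max(4, 12, 1) = 12
Root (Min): min(15, 9, 12) = 9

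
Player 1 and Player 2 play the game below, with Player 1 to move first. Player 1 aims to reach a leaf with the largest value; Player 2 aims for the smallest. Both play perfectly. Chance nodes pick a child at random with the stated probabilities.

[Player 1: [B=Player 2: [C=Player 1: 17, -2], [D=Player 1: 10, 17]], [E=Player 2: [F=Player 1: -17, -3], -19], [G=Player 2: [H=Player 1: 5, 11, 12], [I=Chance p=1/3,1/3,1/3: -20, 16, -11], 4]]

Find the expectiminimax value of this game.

C (Player 1): max(17, -2) = 17
D (Player 1): max(10, 17) = 17
B (Player 2): min(17, 17) = 17
F (Player 1): max(-17, -3) = -3
E (Player 2): min(-3, -19) = -19
H (Player 1): max(5, 11, 12) = 12
I (Chance): 1/3·-20 + 1/3·16 + 1/3·-11 = -5
G (Player 2): min(12, -5, 4) = -5
Root (Player 1): max(17, -19, -5) = 17

17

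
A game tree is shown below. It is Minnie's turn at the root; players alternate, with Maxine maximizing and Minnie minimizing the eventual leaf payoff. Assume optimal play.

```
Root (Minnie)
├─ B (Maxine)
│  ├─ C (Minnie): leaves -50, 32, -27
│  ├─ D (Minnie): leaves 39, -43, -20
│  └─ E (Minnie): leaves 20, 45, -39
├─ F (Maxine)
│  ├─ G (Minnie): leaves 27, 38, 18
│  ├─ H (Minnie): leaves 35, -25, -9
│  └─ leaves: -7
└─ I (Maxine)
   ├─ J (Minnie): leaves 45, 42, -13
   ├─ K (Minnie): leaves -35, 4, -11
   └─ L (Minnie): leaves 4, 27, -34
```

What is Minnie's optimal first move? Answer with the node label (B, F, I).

B

C (Minnie): min(-50, 32, -27) = -50
D (Minnie): min(39, -43, -20) = -43
E (Minnie): min(20, 45, -39) = -39
B (Maxine): max(-50, -43, -39) = -39
G (Minnie): min(27, 38, 18) = 18
H (Minnie): min(35, -25, -9) = -25
F (Maxine): max(18, -25, -7) = 18
J (Minnie): min(45, 42, -13) = -13
K (Minnie): min(-35, 4, -11) = -35
L (Minnie): min(4, 27, -34) = -34
I (Maxine): max(-13, -35, -34) = -13
Root (Minnie): min(-39, 18, -13) = -39
Minnie picks the child with the lowest value: B (value -39).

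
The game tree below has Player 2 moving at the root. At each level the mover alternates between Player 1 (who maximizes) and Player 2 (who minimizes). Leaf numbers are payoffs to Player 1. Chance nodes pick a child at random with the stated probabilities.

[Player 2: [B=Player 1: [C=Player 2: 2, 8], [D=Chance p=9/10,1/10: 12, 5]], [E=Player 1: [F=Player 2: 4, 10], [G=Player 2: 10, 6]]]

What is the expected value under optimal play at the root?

6

C (Player 2): min(2, 8) = 2
D (Chance): 9/10·12 + 1/10·5 = 11.3
B (Player 1): max(2, 11.3) = 11.3
F (Player 2): min(4, 10) = 4
G (Player 2): min(10, 6) = 6
E (Player 1): max(4, 6) = 6
Root (Player 2): min(11.3, 6) = 6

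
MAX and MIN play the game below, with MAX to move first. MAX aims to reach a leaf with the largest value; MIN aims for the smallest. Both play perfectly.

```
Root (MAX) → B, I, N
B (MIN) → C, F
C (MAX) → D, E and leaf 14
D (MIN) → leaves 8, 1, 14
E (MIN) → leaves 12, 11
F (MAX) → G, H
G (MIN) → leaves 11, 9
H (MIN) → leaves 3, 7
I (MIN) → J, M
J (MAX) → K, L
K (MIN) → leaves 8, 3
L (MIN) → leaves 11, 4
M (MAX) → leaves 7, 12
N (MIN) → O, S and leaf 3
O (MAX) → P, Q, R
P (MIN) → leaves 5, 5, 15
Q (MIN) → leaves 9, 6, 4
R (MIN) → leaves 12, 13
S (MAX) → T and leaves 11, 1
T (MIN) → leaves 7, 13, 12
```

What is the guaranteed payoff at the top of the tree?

9

D (MIN): min(8, 1, 14) = 1
E (MIN): min(12, 11) = 11
C (MAX): max(1, 11, 14) = 14
G (MIN): min(11, 9) = 9
H (MIN): min(3, 7) = 3
F (MAX): max(9, 3) = 9
B (MIN): min(14, 9) = 9
K (MIN): min(8, 3) = 3
L (MIN): min(11, 4) = 4
J (MAX): max(3, 4) = 4
M (MAX): max(7, 12) = 12
I (MIN): min(4, 12) = 4
P (MIN): min(5, 5, 15) = 5
Q (MIN): min(9, 6, 4) = 4
R (MIN): min(12, 13) = 12
O (MAX): max(5, 4, 12) = 12
T (MIN): min(7, 13, 12) = 7
S (MAX): max(7, 11, 1) = 11
N (MIN): min(12, 11, 3) = 3
Root (MAX): max(9, 4, 3) = 9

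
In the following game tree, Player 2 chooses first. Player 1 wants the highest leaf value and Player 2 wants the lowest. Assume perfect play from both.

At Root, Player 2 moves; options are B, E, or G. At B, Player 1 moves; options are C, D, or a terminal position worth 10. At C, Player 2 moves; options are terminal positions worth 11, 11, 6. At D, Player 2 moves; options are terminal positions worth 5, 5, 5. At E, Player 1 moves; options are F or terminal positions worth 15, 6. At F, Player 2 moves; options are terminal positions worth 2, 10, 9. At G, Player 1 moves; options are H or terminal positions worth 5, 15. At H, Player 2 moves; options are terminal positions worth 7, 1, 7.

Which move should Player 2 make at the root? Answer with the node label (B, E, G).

B

C (Player 2): min(11, 11, 6) = 6
D (Player 2): min(5, 5, 5) = 5
B (Player 1): max(6, 5, 10) = 10
F (Player 2): min(2, 10, 9) = 2
E (Player 1): max(2, 15, 6) = 15
H (Player 2): min(7, 1, 7) = 1
G (Player 1): max(1, 5, 15) = 15
Root (Player 2): min(10, 15, 15) = 10
Player 2 picks the child with the lowest value: B (value 10).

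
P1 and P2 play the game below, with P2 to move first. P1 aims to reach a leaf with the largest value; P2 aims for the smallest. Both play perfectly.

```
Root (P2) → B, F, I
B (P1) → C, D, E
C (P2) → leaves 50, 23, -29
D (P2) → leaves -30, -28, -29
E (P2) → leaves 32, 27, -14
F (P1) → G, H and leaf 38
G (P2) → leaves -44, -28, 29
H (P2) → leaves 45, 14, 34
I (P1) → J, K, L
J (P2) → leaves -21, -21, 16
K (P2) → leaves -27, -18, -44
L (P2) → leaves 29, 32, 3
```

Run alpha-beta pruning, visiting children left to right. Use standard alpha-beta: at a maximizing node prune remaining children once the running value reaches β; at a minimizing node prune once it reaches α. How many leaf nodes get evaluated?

C [α=-∞,β=+∞]: v=-29
D [α=-29,β=+∞]: v=-30 after child 1 ≤ α → α-cutoff, skip 2
E [α=-29,β=+∞]: v=-14
B [α=-∞,β=+∞]: v=-14
G [α=-∞,β=-14]: v=-44
H [α=-44,β=-14]: v=14
F [α=-∞,β=-14]: v=14 after child 2 ≥ β → β-cutoff, skip 1
J [α=-∞,β=-14]: v=-21
K [α=-21,β=-14]: v=-27 after child 1 ≤ α → α-cutoff, skip 2
L [α=-21,β=-14]: v=3
I [α=-∞,β=-14]: v=3
Root [α=-∞,β=+∞]: v=-14
Leaves evaluated: 20 of 25.

20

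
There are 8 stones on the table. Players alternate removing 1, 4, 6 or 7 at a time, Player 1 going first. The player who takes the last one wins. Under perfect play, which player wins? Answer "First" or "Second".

W/L table (W = player to move can force a win):
i:   0  1  2  3  4  5  6  7  8
     L  W  L  W  W  L  W  W  W
Position 8 is W, so the first player wins.

First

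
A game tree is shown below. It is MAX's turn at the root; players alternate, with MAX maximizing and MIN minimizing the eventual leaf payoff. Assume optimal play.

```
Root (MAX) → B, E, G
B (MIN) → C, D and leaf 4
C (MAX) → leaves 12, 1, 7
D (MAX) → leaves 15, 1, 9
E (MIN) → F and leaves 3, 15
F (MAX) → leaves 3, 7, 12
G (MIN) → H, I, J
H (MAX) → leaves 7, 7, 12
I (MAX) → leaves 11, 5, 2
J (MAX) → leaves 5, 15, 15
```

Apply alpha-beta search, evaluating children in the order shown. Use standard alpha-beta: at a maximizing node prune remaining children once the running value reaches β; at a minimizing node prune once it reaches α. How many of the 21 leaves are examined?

C [α=-∞,β=+∞]: v=12
D [α=-∞,β=12]: v=15 after child 1 ≥ β → β-cutoff, skip 2
B [α=-∞,β=+∞]: v=4
F [α=4,β=+∞]: v=12
E [α=4,β=+∞]: v=3 after child 2 ≤ α → α-cutoff, skip 1
H [α=4,β=+∞]: v=12
I [α=4,β=12]: v=11
J [α=4,β=11]: v=15 after child 2 ≥ β → β-cutoff, skip 1
G [α=4,β=+∞]: v=11
Root [α=-∞,β=+∞]: v=11
Leaves evaluated: 17 of 21.

17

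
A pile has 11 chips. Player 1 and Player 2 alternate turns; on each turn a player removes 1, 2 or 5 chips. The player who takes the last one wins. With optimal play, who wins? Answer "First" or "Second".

First

i:   0  1  2  3  4  5  6  7  8  9 10 11
     L  W  W  L  W  W  L  W  W  L  W  W
Position 11 is W, so the first player wins.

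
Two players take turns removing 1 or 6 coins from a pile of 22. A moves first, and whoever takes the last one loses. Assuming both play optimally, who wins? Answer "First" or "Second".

Second

W/L table (W = player to move can force a win):
i:   0  1  2  3  4  5  6  7  8  9 10 11 12 13 14 15 16 17 18 19 20 21 22
     W  L  W  L  W  L  W  W  L  W  L  W  L  W  W  L  W  L  W  L  W  W  L
Position 22 is L, so the second player wins.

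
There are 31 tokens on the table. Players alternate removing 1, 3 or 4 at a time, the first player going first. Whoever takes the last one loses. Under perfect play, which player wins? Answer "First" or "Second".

Second

W/L table (W = player to move can force a win):
i:   0  1  2  3  4  5  6  7  8  9 10 11 12 13 14 15 16 17 18 19 20 21 22 23 24 25 26 27 28 29 30 31
     W  L  W  L  W  W  W  W  L  W  L  W  W  W  W  L  W  L  W  W  W  W  L  W  L  W  W  W  W  L  W  L
Position 31 is L, so the second player wins.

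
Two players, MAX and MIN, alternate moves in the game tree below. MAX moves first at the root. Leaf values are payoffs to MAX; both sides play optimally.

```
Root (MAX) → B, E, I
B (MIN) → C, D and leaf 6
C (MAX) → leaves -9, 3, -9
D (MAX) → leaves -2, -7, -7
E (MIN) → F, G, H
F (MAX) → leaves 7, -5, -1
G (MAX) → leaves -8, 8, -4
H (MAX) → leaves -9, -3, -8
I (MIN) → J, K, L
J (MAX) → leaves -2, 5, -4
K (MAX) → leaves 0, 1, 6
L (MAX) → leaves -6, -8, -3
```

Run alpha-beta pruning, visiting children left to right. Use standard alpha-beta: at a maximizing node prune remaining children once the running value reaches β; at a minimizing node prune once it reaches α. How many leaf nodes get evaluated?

C [α=-∞,β=+∞]: v=3
D [α=-∞,β=3]: v=-2
B [α=-∞,β=+∞]: v=-2
F [α=-2,β=+∞]: v=7
G [α=-2,β=7]: v=8 after child 2 ≥ β → β-cutoff, skip 1
H [α=-2,β=7]: v=-3
E [α=-2,β=+∞]: v=-3
J [α=-2,β=+∞]: v=5
K [α=-2,β=5]: v=6
L [α=-2,β=5]: v=-3
I [α=-2,β=+∞]: v=-3
Root [α=-∞,β=+∞]: v=-2
Leaves evaluated: 24 of 25.

24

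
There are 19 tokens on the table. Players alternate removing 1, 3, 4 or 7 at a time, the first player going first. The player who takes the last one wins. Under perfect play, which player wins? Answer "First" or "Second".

First

i:   0  1  2  3  4  5  6  7  8  9 10 11 12 13 14 15 16 17 18 19
     L  W  L  W  W  W  W  W  L  W  L  W  W  W  W  W  L  W  L  W
Position 19 is W, so the first player wins.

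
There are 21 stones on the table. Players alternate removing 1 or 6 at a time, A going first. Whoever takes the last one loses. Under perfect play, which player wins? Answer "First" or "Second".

i:   0  1  2  3  4  5  6  7  8  9 10 11 12 13 14 15 16 17 18 19 20 21
     W  L  W  L  W  L  W  W  L  W  L  W  L  W  W  L  W  L  W  L  W  W
Position 21 is W, so the first player wins.

First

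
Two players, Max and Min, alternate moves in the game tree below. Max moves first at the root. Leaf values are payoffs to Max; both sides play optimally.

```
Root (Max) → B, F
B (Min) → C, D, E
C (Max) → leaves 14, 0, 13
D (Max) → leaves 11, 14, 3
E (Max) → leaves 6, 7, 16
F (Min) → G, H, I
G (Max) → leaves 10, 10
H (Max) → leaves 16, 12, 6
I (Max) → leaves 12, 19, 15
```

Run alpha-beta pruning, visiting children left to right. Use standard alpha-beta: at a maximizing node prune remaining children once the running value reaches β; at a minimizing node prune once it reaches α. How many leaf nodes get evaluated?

10

C [α=-∞,β=+∞]: v=14
D [α=-∞,β=14]: v=14 after child 2 ≥ β → β-cutoff, skip 1
E [α=-∞,β=14]: v=16
B [α=-∞,β=+∞]: v=14
G [α=14,β=+∞]: v=10
F [α=14,β=+∞]: v=10 after child 1 ≤ α → α-cutoff, skip 2
Root [α=-∞,β=+∞]: v=14
Leaves evaluated: 10 of 17.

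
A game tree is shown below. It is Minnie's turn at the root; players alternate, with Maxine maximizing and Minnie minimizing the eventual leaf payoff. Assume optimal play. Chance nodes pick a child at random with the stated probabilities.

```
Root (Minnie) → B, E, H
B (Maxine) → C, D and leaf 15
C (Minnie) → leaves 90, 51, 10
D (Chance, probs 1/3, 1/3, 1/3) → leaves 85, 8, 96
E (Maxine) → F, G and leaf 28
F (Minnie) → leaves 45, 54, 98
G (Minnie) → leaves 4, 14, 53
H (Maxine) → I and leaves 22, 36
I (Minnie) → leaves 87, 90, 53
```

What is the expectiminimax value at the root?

C (Minnie): min(90, 51, 10) = 10
D (Chance): 1/3·85 + 1/3·8 + 1/3·96 = 63
B (Maxine): max(10, 63, 15) = 63
F (Minnie): min(45, 54, 98) = 45
G (Minnie): min(4, 14, 53) = 4
E (Maxine): max(45, 4, 28) = 45
I (Minnie): min(87, 90, 53) = 53
H (Maxine): max(53, 22, 36) = 53
Root (Minnie): min(63, 45, 53) = 45

45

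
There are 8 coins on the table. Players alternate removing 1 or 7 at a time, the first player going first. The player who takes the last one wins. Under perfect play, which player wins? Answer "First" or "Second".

Second

Mark each pile size as W (mover wins) or L (mover loses):
i:   0  1  2  3  4  5  6  7  8
     L  W  L  W  L  W  L  W  L
Position 8 is L, so the second player wins.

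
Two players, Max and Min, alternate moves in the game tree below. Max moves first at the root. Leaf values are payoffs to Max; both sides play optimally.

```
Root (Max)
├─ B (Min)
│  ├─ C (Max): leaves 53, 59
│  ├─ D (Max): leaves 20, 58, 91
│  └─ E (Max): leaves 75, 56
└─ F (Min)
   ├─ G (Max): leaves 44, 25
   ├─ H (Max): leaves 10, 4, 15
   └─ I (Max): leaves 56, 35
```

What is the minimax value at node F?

15

G: max(44, 25) = 44
H: max(10, 4, 15) = 15
I: max(56, 35) = 56
F: min(44, 15, 56) = 15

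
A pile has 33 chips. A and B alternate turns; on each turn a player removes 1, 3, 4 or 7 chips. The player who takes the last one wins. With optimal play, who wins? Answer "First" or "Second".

Positions where the player to move wins (W) vs loses (L):
i:   0  1  2  3  4  5  6  7  8  9 10 11 12 13 14 15 16 17 18 19 20 21 22 23 24 25 26 27 28 29 30 31 32 33
     L  W  L  W  W  W  W  W  L  W  L  W  W  W  W  W  L  W  L  W  W  W  W  W  L  W  L  W  W  W  W  W  L  W
Position 33 is W, so the first player wins.

First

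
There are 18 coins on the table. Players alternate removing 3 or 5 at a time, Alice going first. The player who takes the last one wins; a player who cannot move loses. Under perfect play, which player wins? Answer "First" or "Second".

i:   0  1  2  3  4  5  6  7  8  9 10 11 12 13 14 15 16 17 18
     L  L  L  W  W  W  W  W  L  L  L  W  W  W  W  W  L  L  L
Position 18 is L, so the second player wins.

Second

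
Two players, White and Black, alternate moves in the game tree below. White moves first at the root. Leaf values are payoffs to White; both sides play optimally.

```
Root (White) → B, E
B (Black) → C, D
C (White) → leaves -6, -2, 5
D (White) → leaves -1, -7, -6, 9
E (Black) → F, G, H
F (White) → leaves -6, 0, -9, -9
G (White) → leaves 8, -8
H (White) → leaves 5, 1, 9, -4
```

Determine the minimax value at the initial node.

C (White): max(-6, -2, 5) = 5
D (White): max(-1, -7, -6, 9) = 9
B (Black): min(5, 9) = 5
F (White): max(-6, 0, -9, -9) = 0
G (White): max(8, -8) = 8
H (White): max(5, 1, 9, -4) = 9
E (Black): min(0, 8, 9) = 0
Root (White): max(5, 0) = 5

5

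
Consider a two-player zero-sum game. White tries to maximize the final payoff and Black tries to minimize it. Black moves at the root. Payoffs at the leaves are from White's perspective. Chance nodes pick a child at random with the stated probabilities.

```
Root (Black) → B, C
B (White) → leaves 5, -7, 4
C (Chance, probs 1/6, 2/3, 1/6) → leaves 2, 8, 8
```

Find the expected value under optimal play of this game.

5

B (White): max(5, -7, 4) = 5
C (Chance): 1/6·2 + 2/3·8 + 1/6·8 = 7
Root (Black): min(5, 7) = 5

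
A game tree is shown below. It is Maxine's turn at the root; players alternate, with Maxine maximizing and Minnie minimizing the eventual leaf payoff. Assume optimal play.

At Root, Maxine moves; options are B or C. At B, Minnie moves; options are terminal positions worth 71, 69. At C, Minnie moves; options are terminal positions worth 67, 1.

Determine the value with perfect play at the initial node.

B (Minnie): min(71, 69) = 69
C (Minnie): min(67, 1) = 1
Root (Maxine): max(69, 1) = 69

69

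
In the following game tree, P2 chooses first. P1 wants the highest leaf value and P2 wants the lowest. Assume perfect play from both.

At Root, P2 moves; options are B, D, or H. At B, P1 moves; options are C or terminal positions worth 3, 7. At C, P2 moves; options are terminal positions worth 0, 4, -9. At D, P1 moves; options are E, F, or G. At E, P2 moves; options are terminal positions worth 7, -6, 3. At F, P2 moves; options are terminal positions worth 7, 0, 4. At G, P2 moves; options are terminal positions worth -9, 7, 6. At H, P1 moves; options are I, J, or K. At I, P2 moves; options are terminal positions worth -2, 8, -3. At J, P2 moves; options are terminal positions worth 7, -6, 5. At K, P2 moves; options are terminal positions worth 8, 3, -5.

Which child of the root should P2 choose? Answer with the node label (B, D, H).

H

C (P2): min(0, 4, -9) = -9
B (P1): max(-9, 3, 7) = 7
E (P2): min(7, -6, 3) = -6
F (P2): min(7, 0, 4) = 0
G (P2): min(-9, 7, 6) = -9
D (P1): max(-6, 0, -9) = 0
I (P2): min(-2, 8, -3) = -3
J (P2): min(7, -6, 5) = -6
K (P2): min(8, 3, -5) = -5
H (P1): max(-3, -6, -5) = -3
Root (P2): min(7, 0, -3) = -3
P2 picks the child with the lowest value: H (value -3).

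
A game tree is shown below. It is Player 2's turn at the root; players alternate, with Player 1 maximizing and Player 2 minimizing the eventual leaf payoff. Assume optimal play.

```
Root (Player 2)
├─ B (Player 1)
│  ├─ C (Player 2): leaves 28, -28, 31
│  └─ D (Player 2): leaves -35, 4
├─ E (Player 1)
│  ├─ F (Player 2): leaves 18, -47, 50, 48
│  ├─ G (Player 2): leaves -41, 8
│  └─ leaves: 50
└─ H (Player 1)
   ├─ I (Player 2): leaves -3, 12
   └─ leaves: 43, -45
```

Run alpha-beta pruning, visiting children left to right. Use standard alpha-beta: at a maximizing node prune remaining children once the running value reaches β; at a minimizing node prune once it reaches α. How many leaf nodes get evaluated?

C [α=-∞,β=+∞]: v=-28
D [α=-28,β=+∞]: v=-35 after child 1 ≤ α → α-cutoff, skip 1
B [α=-∞,β=+∞]: v=-28
F [α=-∞,β=-28]: v=-47
G [α=-47,β=-28]: v=-41
E [α=-∞,β=-28]: v=50
I [α=-∞,β=-28]: v=-3
H [α=-∞,β=-28]: v=-3 after child 1 ≥ β → β-cutoff, skip 2
Root [α=-∞,β=+∞]: v=-28
Leaves evaluated: 13 of 16.

13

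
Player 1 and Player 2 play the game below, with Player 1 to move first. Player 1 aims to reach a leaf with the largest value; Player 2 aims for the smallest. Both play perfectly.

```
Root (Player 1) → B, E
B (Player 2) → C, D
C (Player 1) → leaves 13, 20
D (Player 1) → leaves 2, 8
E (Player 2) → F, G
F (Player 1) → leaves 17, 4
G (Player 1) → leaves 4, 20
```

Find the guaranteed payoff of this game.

17

C (Player 1): max(13, 20) = 20
D (Player 1): max(2, 8) = 8
B (Player 2): min(20, 8) = 8
F (Player 1): max(17, 4) = 17
G (Player 1): max(4, 20) = 20
E (Player 2): min(17, 20) = 17
Root (Player 1): max(8, 17) = 17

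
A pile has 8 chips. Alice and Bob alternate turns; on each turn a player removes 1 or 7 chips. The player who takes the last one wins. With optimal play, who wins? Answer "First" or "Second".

Second

W/L table (W = player to move can force a win):
i:   0  1  2  3  4  5  6  7  8
     L  W  L  W  L  W  L  W  L
Position 8 is L, so the second player wins.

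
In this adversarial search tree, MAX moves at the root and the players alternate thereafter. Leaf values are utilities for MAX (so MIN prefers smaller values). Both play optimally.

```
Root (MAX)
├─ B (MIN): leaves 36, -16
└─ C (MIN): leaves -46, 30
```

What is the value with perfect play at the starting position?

B (MIN): min(36, -16) = -16
C (MIN): min(-46, 30) = -46
Root (MAX): max(-16, -46) = -16

-16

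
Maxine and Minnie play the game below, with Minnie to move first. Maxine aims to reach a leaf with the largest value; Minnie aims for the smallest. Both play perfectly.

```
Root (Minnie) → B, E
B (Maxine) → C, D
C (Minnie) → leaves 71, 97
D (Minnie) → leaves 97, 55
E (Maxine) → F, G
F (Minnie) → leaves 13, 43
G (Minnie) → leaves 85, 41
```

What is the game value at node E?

41

F: min(13, 43) = 13
G: min(85, 41) = 41
E: max(13, 41) = 41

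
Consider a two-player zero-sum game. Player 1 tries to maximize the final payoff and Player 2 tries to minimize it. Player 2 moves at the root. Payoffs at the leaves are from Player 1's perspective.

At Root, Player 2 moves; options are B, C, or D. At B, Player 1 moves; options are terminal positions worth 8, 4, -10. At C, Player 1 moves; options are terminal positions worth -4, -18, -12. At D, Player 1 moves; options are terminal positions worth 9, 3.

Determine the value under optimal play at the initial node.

B (Player 1): max(8, 4, -10) = 8
C (Player 1): max(-4, -18, -12) = -4
D (Player 1): max(9, 3) = 9
Root (Player 2): min(8, -4, 9) = -4

-4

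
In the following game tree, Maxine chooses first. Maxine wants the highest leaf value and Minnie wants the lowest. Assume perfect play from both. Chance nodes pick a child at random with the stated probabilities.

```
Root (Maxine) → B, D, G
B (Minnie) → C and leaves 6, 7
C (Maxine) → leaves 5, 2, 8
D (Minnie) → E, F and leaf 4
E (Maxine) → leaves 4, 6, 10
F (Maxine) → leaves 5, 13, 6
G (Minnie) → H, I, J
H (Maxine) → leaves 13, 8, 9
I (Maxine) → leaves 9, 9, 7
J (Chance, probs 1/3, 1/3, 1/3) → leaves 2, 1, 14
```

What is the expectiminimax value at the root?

C (Maxine): max(5, 2, 8) = 8
B (Minnie): min(8, 6, 7) = 6
E (Maxine): max(4, 6, 10) = 10
F (Maxine): max(5, 13, 6) = 13
D (Minnie): min(10, 13, 4) = 4
H (Maxine): max(13, 8, 9) = 13
I (Maxine): max(9, 9, 7) = 9
J (Chance): 1/3·2 + 1/3·1 + 1/3·14 = 5.67
G (Minnie): min(13, 9, 5.67) = 5.67
Root (Maxine): max(6, 4, 5.67) = 6

6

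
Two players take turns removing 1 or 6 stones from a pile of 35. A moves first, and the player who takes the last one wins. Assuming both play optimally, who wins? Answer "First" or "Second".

i:   0  1  2  3  4  5  6  7  8  9 10 11 12 13 14 15 16 17 18 19 20 21 22 23 24 25 26 27 28 29 30 31 32 33 34 35
     L  W  L  W  L  W  W  L  W  L  W  L  W  W  L  W  L  W  L  W  W  L  W  L  W  L  W  W  L  W  L  W  L  W  W  L
Position 35 is L, so the second player wins.

Second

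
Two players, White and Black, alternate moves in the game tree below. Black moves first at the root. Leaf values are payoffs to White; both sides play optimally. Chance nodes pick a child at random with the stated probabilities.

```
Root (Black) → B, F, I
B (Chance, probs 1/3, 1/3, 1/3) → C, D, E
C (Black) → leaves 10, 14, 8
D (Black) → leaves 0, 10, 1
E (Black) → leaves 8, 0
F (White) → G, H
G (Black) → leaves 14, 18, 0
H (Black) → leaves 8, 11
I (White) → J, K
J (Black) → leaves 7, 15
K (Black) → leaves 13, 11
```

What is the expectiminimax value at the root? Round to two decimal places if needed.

2.67

C (Black): min(10, 14, 8) = 8
D (Black): min(0, 10, 1) = 0
E (Black): min(8, 0) = 0
B (Chance): 1/3·8 + 1/3·0 + 1/3·0 = 2.67
G (Black): min(14, 18, 0) = 0
H (Black): min(8, 11) = 8
F (White): max(0, 8) = 8
J (Black): min(7, 15) = 7
K (Black): min(13, 11) = 11
I (White): max(7, 11) = 11
Root (Black): min(2.67, 8, 11) = 2.67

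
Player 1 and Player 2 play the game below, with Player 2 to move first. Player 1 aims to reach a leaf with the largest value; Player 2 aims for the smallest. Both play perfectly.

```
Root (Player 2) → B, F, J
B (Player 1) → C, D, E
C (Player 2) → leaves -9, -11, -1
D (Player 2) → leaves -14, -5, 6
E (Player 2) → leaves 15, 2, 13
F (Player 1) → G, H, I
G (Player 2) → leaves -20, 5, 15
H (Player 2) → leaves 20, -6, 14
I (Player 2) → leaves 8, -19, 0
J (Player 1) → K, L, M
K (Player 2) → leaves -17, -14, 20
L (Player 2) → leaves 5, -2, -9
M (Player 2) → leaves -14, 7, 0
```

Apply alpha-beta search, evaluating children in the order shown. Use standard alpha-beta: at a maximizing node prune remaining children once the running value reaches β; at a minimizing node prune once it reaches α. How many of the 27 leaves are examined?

22

C [α=-∞,β=+∞]: v=-11
D [α=-11,β=+∞]: v=-14 after child 1 ≤ α → α-cutoff, skip 2
E [α=-11,β=+∞]: v=2
B [α=-∞,β=+∞]: v=2
G [α=-∞,β=2]: v=-20
H [α=-20,β=2]: v=-6
I [α=-6,β=2]: v=-19 after child 2 ≤ α → α-cutoff, skip 1
F [α=-∞,β=2]: v=-6
K [α=-∞,β=-6]: v=-17
L [α=-17,β=-6]: v=-9
M [α=-9,β=-6]: v=-14 after child 1 ≤ α → α-cutoff, skip 2
J [α=-∞,β=-6]: v=-9
Root [α=-∞,β=+∞]: v=-9
Leaves evaluated: 22 of 27.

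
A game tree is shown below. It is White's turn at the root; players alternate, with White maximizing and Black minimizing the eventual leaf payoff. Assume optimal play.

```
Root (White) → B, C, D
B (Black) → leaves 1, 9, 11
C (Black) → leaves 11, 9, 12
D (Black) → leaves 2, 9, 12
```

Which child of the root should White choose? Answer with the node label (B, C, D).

B (Black): min(1, 9, 11) = 1
C (Black): min(11, 9, 12) = 9
D (Black): min(2, 9, 12) = 2
Root (White): max(1, 9, 2) = 9
White picks the child with the highest value: C (value 9).

C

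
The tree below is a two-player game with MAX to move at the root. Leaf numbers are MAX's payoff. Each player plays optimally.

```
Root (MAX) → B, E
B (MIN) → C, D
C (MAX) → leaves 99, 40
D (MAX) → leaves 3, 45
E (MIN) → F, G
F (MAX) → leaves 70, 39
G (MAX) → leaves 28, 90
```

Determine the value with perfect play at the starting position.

C (MAX): max(99, 40) = 99
D (MAX): max(3, 45) = 45
B (MIN): min(99, 45) = 45
F (MAX): max(70, 39) = 70
G (MAX): max(28, 90) = 90
E (MIN): min(70, 90) = 70
Root (MAX): max(45, 70) = 70

70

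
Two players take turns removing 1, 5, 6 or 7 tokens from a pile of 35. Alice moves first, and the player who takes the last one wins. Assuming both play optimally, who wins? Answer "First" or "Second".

First

Compute winning (W) and losing (L) positions by backward induction:
i:   0  1  2  3  4  5  6  7  8  9 10 11 12 13 14 15 16 17 18 19 20 21 22 23 24 25 26 27 28 29 30 31 32 33 34 35
     L  W  L  W  L  W  W  W  W  W  W  W  L  W  L  W  L  W  W  W  W  W  W  W  L  W  L  W  L  W  W  W  W  W  W  W
Position 35 is W, so the first player wins.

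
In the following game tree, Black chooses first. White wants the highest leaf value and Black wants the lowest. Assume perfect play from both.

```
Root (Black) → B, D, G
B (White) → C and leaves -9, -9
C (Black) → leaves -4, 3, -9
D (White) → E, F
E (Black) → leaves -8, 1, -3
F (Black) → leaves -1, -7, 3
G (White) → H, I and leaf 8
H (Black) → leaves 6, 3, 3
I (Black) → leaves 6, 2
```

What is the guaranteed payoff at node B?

C: min(-4, 3, -9) = -9
B: max(-9, -9, -9) = -9

-9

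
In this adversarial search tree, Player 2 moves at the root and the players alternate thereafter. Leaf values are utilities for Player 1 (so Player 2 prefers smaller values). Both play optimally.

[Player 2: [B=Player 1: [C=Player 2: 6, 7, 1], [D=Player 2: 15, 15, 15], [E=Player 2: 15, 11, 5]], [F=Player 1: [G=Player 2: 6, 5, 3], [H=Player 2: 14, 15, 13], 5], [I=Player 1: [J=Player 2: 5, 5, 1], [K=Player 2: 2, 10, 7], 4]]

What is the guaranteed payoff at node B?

15

C: min(6, 7, 1) = 1
D: min(15, 15, 15) = 15
E: min(15, 11, 5) = 5
B: max(1, 15, 5) = 15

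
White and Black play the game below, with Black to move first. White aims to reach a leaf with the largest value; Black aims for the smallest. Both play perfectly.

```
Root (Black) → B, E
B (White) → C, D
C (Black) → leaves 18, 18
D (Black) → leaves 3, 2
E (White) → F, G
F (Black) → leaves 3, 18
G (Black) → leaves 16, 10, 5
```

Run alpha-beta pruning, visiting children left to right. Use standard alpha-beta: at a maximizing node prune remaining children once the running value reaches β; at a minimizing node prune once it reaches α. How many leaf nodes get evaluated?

8

C [α=-∞,β=+∞]: v=18
D [α=18,β=+∞]: v=3 after child 1 ≤ α → α-cutoff, skip 1
B [α=-∞,β=+∞]: v=18
F [α=-∞,β=18]: v=3
G [α=3,β=18]: v=5
E [α=-∞,β=18]: v=5
Root [α=-∞,β=+∞]: v=5
Leaves evaluated: 8 of 9.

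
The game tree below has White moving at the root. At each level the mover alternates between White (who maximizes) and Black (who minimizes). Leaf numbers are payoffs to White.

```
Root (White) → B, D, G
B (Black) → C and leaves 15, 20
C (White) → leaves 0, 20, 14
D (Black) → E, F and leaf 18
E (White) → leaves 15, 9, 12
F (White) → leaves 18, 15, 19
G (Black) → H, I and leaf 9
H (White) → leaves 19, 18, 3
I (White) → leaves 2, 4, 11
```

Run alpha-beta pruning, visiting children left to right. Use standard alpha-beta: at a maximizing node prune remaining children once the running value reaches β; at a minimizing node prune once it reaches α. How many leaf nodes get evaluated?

14

C [α=-∞,β=+∞]: v=20
B [α=-∞,β=+∞]: v=15
E [α=15,β=+∞]: v=15
D [α=15,β=+∞]: v=15 after child 1 ≤ α → α-cutoff, skip 2
H [α=15,β=+∞]: v=19
I [α=15,β=19]: v=11
G [α=15,β=+∞]: v=11 after child 2 ≤ α → α-cutoff, skip 1
Root [α=-∞,β=+∞]: v=15
Leaves evaluated: 14 of 19.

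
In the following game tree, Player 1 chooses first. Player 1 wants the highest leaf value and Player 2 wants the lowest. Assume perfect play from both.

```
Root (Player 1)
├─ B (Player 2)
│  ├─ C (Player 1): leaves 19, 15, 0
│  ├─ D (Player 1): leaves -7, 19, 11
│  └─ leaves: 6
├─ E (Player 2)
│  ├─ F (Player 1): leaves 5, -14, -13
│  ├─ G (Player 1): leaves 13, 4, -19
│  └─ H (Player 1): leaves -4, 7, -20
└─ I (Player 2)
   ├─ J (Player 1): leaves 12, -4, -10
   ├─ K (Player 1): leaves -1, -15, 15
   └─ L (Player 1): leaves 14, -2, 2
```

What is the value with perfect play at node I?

12

J: max(12, -4, -10) = 12
K: max(-1, -15, 15) = 15
L: max(14, -2, 2) = 14
I: min(12, 15, 14) = 12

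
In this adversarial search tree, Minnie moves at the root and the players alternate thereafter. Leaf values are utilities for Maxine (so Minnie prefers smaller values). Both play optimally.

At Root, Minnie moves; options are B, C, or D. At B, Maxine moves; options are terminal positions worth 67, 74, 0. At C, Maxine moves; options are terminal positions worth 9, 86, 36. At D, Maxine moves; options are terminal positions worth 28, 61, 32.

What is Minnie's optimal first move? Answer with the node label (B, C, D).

D

B (Maxine): max(67, 74, 0) = 74
C (Maxine): max(9, 86, 36) = 86
D (Maxine): max(28, 61, 32) = 61
Root (Minnie): min(74, 86, 61) = 61
Minnie picks the child with the lowest value: D (value 61).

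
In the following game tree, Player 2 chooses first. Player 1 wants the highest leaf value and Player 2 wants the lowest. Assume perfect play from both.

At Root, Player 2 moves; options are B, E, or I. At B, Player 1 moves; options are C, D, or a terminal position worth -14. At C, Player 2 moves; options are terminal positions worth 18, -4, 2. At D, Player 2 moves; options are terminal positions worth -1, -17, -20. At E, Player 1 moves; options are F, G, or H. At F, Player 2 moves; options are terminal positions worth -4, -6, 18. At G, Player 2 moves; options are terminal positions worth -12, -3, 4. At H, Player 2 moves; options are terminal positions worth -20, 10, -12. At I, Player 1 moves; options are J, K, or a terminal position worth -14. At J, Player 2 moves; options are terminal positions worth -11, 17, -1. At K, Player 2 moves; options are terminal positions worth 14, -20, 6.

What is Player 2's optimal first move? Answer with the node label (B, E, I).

I

C (Player 2): min(18, -4, 2) = -4
D (Player 2): min(-1, -17, -20) = -20
B (Player 1): max(-4, -20, -14) = -4
F (Player 2): min(-4, -6, 18) = -6
G (Player 2): min(-12, -3, 4) = -12
H (Player 2): min(-20, 10, -12) = -20
E (Player 1): max(-6, -12, -20) = -6
J (Player 2): min(-11, 17, -1) = -11
K (Player 2): min(14, -20, 6) = -20
I (Player 1): max(-11, -20, -14) = -11
Root (Player 2): min(-4, -6, -11) = -11
Player 2 picks the child with the lowest value: I (value -11).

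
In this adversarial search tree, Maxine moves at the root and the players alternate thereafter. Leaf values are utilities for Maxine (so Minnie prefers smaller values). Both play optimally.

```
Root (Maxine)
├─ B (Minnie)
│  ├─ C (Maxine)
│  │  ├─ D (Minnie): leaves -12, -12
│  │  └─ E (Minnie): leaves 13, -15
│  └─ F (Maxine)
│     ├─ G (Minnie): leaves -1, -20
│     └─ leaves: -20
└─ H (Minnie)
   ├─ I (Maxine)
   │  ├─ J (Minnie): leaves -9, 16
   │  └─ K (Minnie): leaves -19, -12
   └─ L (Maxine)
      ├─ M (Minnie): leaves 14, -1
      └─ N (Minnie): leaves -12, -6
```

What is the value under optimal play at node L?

M: min(14, -1) = -1
N: min(-12, -6) = -12
L: max(-1, -12) = -1

-1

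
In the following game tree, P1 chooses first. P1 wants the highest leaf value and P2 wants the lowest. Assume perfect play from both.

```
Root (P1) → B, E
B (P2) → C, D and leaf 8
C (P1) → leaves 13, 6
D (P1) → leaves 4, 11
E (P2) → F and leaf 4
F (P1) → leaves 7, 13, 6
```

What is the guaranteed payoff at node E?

F: max(7, 13, 6) = 13
E: min(13, 4) = 4

4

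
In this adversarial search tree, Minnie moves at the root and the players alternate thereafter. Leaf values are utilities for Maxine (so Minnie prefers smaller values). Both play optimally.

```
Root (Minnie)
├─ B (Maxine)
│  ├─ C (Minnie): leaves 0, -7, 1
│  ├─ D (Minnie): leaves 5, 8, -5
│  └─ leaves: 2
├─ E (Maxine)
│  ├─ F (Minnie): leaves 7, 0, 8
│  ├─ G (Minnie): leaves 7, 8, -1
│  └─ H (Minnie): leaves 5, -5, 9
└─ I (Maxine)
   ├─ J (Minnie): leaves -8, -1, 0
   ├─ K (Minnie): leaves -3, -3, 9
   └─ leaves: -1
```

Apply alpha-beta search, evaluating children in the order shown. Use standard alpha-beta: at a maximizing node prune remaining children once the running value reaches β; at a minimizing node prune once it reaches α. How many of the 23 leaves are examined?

22

C [α=-∞,β=+∞]: v=-7
D [α=-7,β=+∞]: v=-5
B [α=-∞,β=+∞]: v=2
F [α=-∞,β=2]: v=0
G [α=0,β=2]: v=-1
H [α=0,β=2]: v=-5 after child 2 ≤ α → α-cutoff, skip 1
E [α=-∞,β=2]: v=0
J [α=-∞,β=0]: v=-8
K [α=-8,β=0]: v=-3
I [α=-∞,β=0]: v=-1
Root [α=-∞,β=+∞]: v=-1
Leaves evaluated: 22 of 23.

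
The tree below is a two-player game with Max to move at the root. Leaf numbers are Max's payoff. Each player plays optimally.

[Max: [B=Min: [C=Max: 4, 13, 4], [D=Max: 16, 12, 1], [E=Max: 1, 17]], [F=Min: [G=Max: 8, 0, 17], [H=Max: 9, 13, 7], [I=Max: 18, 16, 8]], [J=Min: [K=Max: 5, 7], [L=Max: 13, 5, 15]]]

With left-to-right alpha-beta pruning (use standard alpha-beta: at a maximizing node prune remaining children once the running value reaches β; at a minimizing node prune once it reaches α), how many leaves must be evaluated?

14

C [α=-∞,β=+∞]: v=13
D [α=-∞,β=13]: v=16 after child 1 ≥ β → β-cutoff, skip 2
E [α=-∞,β=13]: v=17
B [α=-∞,β=+∞]: v=13
G [α=13,β=+∞]: v=17
H [α=13,β=17]: v=13
F [α=13,β=+∞]: v=13 after child 2 ≤ α → α-cutoff, skip 1
K [α=13,β=+∞]: v=7
J [α=13,β=+∞]: v=7 after child 1 ≤ α → α-cutoff, skip 1
Root [α=-∞,β=+∞]: v=13
Leaves evaluated: 14 of 22.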